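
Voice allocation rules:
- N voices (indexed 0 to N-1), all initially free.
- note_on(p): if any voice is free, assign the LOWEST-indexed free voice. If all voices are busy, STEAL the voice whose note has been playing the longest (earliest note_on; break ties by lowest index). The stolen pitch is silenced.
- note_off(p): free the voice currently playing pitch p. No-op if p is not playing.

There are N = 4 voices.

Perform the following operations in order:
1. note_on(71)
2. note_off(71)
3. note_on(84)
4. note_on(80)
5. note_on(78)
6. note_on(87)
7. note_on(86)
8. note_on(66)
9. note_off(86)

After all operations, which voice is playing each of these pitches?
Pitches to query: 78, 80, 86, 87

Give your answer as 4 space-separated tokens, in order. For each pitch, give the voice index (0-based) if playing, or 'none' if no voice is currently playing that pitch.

Op 1: note_on(71): voice 0 is free -> assigned | voices=[71 - - -]
Op 2: note_off(71): free voice 0 | voices=[- - - -]
Op 3: note_on(84): voice 0 is free -> assigned | voices=[84 - - -]
Op 4: note_on(80): voice 1 is free -> assigned | voices=[84 80 - -]
Op 5: note_on(78): voice 2 is free -> assigned | voices=[84 80 78 -]
Op 6: note_on(87): voice 3 is free -> assigned | voices=[84 80 78 87]
Op 7: note_on(86): all voices busy, STEAL voice 0 (pitch 84, oldest) -> assign | voices=[86 80 78 87]
Op 8: note_on(66): all voices busy, STEAL voice 1 (pitch 80, oldest) -> assign | voices=[86 66 78 87]
Op 9: note_off(86): free voice 0 | voices=[- 66 78 87]

Answer: 2 none none 3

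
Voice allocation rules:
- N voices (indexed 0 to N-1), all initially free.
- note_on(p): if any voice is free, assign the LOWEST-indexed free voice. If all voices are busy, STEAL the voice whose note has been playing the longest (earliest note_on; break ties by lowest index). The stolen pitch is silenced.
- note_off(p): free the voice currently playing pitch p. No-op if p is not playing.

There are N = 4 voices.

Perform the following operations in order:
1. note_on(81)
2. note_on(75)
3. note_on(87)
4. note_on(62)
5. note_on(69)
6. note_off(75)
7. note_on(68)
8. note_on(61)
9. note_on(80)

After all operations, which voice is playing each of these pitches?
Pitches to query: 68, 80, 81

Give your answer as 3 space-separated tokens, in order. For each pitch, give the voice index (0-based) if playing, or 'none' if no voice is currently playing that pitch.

Answer: 1 3 none

Derivation:
Op 1: note_on(81): voice 0 is free -> assigned | voices=[81 - - -]
Op 2: note_on(75): voice 1 is free -> assigned | voices=[81 75 - -]
Op 3: note_on(87): voice 2 is free -> assigned | voices=[81 75 87 -]
Op 4: note_on(62): voice 3 is free -> assigned | voices=[81 75 87 62]
Op 5: note_on(69): all voices busy, STEAL voice 0 (pitch 81, oldest) -> assign | voices=[69 75 87 62]
Op 6: note_off(75): free voice 1 | voices=[69 - 87 62]
Op 7: note_on(68): voice 1 is free -> assigned | voices=[69 68 87 62]
Op 8: note_on(61): all voices busy, STEAL voice 2 (pitch 87, oldest) -> assign | voices=[69 68 61 62]
Op 9: note_on(80): all voices busy, STEAL voice 3 (pitch 62, oldest) -> assign | voices=[69 68 61 80]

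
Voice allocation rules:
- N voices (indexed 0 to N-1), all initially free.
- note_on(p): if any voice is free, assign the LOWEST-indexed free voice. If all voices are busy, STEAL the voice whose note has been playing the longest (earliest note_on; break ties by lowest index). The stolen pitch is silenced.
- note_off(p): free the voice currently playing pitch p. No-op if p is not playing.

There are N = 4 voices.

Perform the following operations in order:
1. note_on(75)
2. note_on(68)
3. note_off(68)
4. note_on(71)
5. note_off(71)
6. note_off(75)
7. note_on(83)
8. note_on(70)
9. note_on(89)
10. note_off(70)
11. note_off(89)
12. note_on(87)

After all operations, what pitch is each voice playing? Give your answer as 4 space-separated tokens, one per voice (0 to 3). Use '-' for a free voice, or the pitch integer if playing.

Op 1: note_on(75): voice 0 is free -> assigned | voices=[75 - - -]
Op 2: note_on(68): voice 1 is free -> assigned | voices=[75 68 - -]
Op 3: note_off(68): free voice 1 | voices=[75 - - -]
Op 4: note_on(71): voice 1 is free -> assigned | voices=[75 71 - -]
Op 5: note_off(71): free voice 1 | voices=[75 - - -]
Op 6: note_off(75): free voice 0 | voices=[- - - -]
Op 7: note_on(83): voice 0 is free -> assigned | voices=[83 - - -]
Op 8: note_on(70): voice 1 is free -> assigned | voices=[83 70 - -]
Op 9: note_on(89): voice 2 is free -> assigned | voices=[83 70 89 -]
Op 10: note_off(70): free voice 1 | voices=[83 - 89 -]
Op 11: note_off(89): free voice 2 | voices=[83 - - -]
Op 12: note_on(87): voice 1 is free -> assigned | voices=[83 87 - -]

Answer: 83 87 - -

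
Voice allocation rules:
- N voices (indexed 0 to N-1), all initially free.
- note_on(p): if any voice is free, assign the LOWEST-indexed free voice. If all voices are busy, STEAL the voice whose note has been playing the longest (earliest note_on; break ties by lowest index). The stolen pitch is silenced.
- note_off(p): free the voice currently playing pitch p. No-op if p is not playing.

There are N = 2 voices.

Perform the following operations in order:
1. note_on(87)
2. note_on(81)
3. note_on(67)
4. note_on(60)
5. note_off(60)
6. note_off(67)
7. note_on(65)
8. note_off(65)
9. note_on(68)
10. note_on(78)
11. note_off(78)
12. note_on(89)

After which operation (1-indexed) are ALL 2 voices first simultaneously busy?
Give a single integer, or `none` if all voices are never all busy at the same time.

Answer: 2

Derivation:
Op 1: note_on(87): voice 0 is free -> assigned | voices=[87 -]
Op 2: note_on(81): voice 1 is free -> assigned | voices=[87 81]
Op 3: note_on(67): all voices busy, STEAL voice 0 (pitch 87, oldest) -> assign | voices=[67 81]
Op 4: note_on(60): all voices busy, STEAL voice 1 (pitch 81, oldest) -> assign | voices=[67 60]
Op 5: note_off(60): free voice 1 | voices=[67 -]
Op 6: note_off(67): free voice 0 | voices=[- -]
Op 7: note_on(65): voice 0 is free -> assigned | voices=[65 -]
Op 8: note_off(65): free voice 0 | voices=[- -]
Op 9: note_on(68): voice 0 is free -> assigned | voices=[68 -]
Op 10: note_on(78): voice 1 is free -> assigned | voices=[68 78]
Op 11: note_off(78): free voice 1 | voices=[68 -]
Op 12: note_on(89): voice 1 is free -> assigned | voices=[68 89]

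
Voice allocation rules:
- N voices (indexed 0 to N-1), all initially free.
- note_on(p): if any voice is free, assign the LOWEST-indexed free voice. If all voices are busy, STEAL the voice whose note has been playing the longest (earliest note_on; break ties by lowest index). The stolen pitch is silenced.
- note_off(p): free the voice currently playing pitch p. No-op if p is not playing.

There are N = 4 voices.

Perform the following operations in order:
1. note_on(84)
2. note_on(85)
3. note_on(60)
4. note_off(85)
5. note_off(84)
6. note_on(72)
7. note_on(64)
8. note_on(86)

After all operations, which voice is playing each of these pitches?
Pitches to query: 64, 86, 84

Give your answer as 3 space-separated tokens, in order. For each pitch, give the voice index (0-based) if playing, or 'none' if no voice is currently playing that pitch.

Answer: 1 3 none

Derivation:
Op 1: note_on(84): voice 0 is free -> assigned | voices=[84 - - -]
Op 2: note_on(85): voice 1 is free -> assigned | voices=[84 85 - -]
Op 3: note_on(60): voice 2 is free -> assigned | voices=[84 85 60 -]
Op 4: note_off(85): free voice 1 | voices=[84 - 60 -]
Op 5: note_off(84): free voice 0 | voices=[- - 60 -]
Op 6: note_on(72): voice 0 is free -> assigned | voices=[72 - 60 -]
Op 7: note_on(64): voice 1 is free -> assigned | voices=[72 64 60 -]
Op 8: note_on(86): voice 3 is free -> assigned | voices=[72 64 60 86]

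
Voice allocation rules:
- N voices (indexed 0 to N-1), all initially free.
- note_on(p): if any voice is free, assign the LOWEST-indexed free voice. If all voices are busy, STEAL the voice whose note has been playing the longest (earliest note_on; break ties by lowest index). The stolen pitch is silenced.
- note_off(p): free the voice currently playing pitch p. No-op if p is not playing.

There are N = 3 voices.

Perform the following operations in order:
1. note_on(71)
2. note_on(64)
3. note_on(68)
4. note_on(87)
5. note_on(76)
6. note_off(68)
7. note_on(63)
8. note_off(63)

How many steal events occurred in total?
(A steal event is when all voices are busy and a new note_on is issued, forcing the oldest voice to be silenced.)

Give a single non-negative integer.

Answer: 2

Derivation:
Op 1: note_on(71): voice 0 is free -> assigned | voices=[71 - -]
Op 2: note_on(64): voice 1 is free -> assigned | voices=[71 64 -]
Op 3: note_on(68): voice 2 is free -> assigned | voices=[71 64 68]
Op 4: note_on(87): all voices busy, STEAL voice 0 (pitch 71, oldest) -> assign | voices=[87 64 68]
Op 5: note_on(76): all voices busy, STEAL voice 1 (pitch 64, oldest) -> assign | voices=[87 76 68]
Op 6: note_off(68): free voice 2 | voices=[87 76 -]
Op 7: note_on(63): voice 2 is free -> assigned | voices=[87 76 63]
Op 8: note_off(63): free voice 2 | voices=[87 76 -]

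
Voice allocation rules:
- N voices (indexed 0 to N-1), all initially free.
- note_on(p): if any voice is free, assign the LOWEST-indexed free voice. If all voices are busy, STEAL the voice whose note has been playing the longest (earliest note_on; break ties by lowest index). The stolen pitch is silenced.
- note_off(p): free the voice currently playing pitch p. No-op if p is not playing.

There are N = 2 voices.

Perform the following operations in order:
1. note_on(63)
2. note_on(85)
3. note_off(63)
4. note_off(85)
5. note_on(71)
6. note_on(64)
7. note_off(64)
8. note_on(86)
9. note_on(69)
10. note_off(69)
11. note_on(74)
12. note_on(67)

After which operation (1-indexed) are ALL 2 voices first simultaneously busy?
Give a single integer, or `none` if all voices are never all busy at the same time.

Op 1: note_on(63): voice 0 is free -> assigned | voices=[63 -]
Op 2: note_on(85): voice 1 is free -> assigned | voices=[63 85]
Op 3: note_off(63): free voice 0 | voices=[- 85]
Op 4: note_off(85): free voice 1 | voices=[- -]
Op 5: note_on(71): voice 0 is free -> assigned | voices=[71 -]
Op 6: note_on(64): voice 1 is free -> assigned | voices=[71 64]
Op 7: note_off(64): free voice 1 | voices=[71 -]
Op 8: note_on(86): voice 1 is free -> assigned | voices=[71 86]
Op 9: note_on(69): all voices busy, STEAL voice 0 (pitch 71, oldest) -> assign | voices=[69 86]
Op 10: note_off(69): free voice 0 | voices=[- 86]
Op 11: note_on(74): voice 0 is free -> assigned | voices=[74 86]
Op 12: note_on(67): all voices busy, STEAL voice 1 (pitch 86, oldest) -> assign | voices=[74 67]

Answer: 2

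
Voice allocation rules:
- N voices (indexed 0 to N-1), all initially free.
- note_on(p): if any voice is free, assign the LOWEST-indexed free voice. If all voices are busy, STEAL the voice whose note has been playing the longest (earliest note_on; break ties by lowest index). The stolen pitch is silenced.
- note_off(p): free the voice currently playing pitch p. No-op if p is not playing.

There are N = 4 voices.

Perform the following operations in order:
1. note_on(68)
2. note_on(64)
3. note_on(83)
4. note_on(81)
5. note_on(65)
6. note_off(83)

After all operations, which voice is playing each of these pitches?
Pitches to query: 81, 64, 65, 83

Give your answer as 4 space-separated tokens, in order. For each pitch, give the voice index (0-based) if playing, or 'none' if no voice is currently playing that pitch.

Answer: 3 1 0 none

Derivation:
Op 1: note_on(68): voice 0 is free -> assigned | voices=[68 - - -]
Op 2: note_on(64): voice 1 is free -> assigned | voices=[68 64 - -]
Op 3: note_on(83): voice 2 is free -> assigned | voices=[68 64 83 -]
Op 4: note_on(81): voice 3 is free -> assigned | voices=[68 64 83 81]
Op 5: note_on(65): all voices busy, STEAL voice 0 (pitch 68, oldest) -> assign | voices=[65 64 83 81]
Op 6: note_off(83): free voice 2 | voices=[65 64 - 81]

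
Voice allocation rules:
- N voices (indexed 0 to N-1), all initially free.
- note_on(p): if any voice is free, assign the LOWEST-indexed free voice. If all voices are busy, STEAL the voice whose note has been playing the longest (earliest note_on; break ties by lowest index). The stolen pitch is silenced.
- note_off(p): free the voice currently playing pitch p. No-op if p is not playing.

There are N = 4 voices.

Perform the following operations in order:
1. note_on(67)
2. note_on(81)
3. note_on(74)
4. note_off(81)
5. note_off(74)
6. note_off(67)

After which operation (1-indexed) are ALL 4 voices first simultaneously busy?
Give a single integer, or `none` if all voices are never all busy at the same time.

Op 1: note_on(67): voice 0 is free -> assigned | voices=[67 - - -]
Op 2: note_on(81): voice 1 is free -> assigned | voices=[67 81 - -]
Op 3: note_on(74): voice 2 is free -> assigned | voices=[67 81 74 -]
Op 4: note_off(81): free voice 1 | voices=[67 - 74 -]
Op 5: note_off(74): free voice 2 | voices=[67 - - -]
Op 6: note_off(67): free voice 0 | voices=[- - - -]

Answer: none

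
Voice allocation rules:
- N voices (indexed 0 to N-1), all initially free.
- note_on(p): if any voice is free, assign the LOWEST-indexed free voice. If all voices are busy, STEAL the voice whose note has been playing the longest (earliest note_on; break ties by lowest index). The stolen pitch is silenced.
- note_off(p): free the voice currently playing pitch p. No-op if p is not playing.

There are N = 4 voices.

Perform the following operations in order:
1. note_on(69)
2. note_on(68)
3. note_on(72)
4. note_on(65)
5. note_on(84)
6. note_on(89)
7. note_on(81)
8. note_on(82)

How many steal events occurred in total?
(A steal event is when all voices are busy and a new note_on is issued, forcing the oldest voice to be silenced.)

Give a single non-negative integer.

Answer: 4

Derivation:
Op 1: note_on(69): voice 0 is free -> assigned | voices=[69 - - -]
Op 2: note_on(68): voice 1 is free -> assigned | voices=[69 68 - -]
Op 3: note_on(72): voice 2 is free -> assigned | voices=[69 68 72 -]
Op 4: note_on(65): voice 3 is free -> assigned | voices=[69 68 72 65]
Op 5: note_on(84): all voices busy, STEAL voice 0 (pitch 69, oldest) -> assign | voices=[84 68 72 65]
Op 6: note_on(89): all voices busy, STEAL voice 1 (pitch 68, oldest) -> assign | voices=[84 89 72 65]
Op 7: note_on(81): all voices busy, STEAL voice 2 (pitch 72, oldest) -> assign | voices=[84 89 81 65]
Op 8: note_on(82): all voices busy, STEAL voice 3 (pitch 65, oldest) -> assign | voices=[84 89 81 82]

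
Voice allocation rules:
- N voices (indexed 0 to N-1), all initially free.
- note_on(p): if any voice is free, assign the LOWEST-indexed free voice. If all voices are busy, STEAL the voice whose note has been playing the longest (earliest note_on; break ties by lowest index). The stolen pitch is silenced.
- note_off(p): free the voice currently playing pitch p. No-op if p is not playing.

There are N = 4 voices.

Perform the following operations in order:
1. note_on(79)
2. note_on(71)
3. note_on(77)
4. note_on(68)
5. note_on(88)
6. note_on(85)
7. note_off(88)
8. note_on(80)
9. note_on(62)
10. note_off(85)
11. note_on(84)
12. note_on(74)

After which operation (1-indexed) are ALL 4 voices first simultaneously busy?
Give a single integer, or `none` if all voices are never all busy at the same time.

Op 1: note_on(79): voice 0 is free -> assigned | voices=[79 - - -]
Op 2: note_on(71): voice 1 is free -> assigned | voices=[79 71 - -]
Op 3: note_on(77): voice 2 is free -> assigned | voices=[79 71 77 -]
Op 4: note_on(68): voice 3 is free -> assigned | voices=[79 71 77 68]
Op 5: note_on(88): all voices busy, STEAL voice 0 (pitch 79, oldest) -> assign | voices=[88 71 77 68]
Op 6: note_on(85): all voices busy, STEAL voice 1 (pitch 71, oldest) -> assign | voices=[88 85 77 68]
Op 7: note_off(88): free voice 0 | voices=[- 85 77 68]
Op 8: note_on(80): voice 0 is free -> assigned | voices=[80 85 77 68]
Op 9: note_on(62): all voices busy, STEAL voice 2 (pitch 77, oldest) -> assign | voices=[80 85 62 68]
Op 10: note_off(85): free voice 1 | voices=[80 - 62 68]
Op 11: note_on(84): voice 1 is free -> assigned | voices=[80 84 62 68]
Op 12: note_on(74): all voices busy, STEAL voice 3 (pitch 68, oldest) -> assign | voices=[80 84 62 74]

Answer: 4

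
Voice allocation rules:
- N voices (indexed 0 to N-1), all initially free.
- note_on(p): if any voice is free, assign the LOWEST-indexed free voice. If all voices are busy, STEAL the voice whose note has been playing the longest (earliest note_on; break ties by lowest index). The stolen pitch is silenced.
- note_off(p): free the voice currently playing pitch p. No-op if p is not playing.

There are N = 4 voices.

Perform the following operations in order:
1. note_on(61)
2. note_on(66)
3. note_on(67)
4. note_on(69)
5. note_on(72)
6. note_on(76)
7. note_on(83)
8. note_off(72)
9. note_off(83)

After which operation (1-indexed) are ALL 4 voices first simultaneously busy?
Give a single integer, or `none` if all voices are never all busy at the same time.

Op 1: note_on(61): voice 0 is free -> assigned | voices=[61 - - -]
Op 2: note_on(66): voice 1 is free -> assigned | voices=[61 66 - -]
Op 3: note_on(67): voice 2 is free -> assigned | voices=[61 66 67 -]
Op 4: note_on(69): voice 3 is free -> assigned | voices=[61 66 67 69]
Op 5: note_on(72): all voices busy, STEAL voice 0 (pitch 61, oldest) -> assign | voices=[72 66 67 69]
Op 6: note_on(76): all voices busy, STEAL voice 1 (pitch 66, oldest) -> assign | voices=[72 76 67 69]
Op 7: note_on(83): all voices busy, STEAL voice 2 (pitch 67, oldest) -> assign | voices=[72 76 83 69]
Op 8: note_off(72): free voice 0 | voices=[- 76 83 69]
Op 9: note_off(83): free voice 2 | voices=[- 76 - 69]

Answer: 4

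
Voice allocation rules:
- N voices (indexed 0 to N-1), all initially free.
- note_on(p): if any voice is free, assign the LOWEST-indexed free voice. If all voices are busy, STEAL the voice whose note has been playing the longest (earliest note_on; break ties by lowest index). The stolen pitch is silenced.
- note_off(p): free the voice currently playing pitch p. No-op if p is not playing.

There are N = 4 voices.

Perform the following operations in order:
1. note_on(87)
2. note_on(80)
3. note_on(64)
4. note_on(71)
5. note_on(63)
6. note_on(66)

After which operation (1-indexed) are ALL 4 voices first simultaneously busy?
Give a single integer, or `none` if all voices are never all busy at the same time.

Op 1: note_on(87): voice 0 is free -> assigned | voices=[87 - - -]
Op 2: note_on(80): voice 1 is free -> assigned | voices=[87 80 - -]
Op 3: note_on(64): voice 2 is free -> assigned | voices=[87 80 64 -]
Op 4: note_on(71): voice 3 is free -> assigned | voices=[87 80 64 71]
Op 5: note_on(63): all voices busy, STEAL voice 0 (pitch 87, oldest) -> assign | voices=[63 80 64 71]
Op 6: note_on(66): all voices busy, STEAL voice 1 (pitch 80, oldest) -> assign | voices=[63 66 64 71]

Answer: 4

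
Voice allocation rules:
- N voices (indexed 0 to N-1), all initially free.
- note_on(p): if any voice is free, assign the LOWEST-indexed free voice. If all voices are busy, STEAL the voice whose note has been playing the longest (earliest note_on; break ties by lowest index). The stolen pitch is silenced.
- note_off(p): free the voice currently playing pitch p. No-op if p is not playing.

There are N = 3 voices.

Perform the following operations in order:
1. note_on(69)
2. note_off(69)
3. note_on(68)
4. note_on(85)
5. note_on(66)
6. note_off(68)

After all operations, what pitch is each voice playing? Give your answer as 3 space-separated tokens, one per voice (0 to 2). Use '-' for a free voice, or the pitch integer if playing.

Op 1: note_on(69): voice 0 is free -> assigned | voices=[69 - -]
Op 2: note_off(69): free voice 0 | voices=[- - -]
Op 3: note_on(68): voice 0 is free -> assigned | voices=[68 - -]
Op 4: note_on(85): voice 1 is free -> assigned | voices=[68 85 -]
Op 5: note_on(66): voice 2 is free -> assigned | voices=[68 85 66]
Op 6: note_off(68): free voice 0 | voices=[- 85 66]

Answer: - 85 66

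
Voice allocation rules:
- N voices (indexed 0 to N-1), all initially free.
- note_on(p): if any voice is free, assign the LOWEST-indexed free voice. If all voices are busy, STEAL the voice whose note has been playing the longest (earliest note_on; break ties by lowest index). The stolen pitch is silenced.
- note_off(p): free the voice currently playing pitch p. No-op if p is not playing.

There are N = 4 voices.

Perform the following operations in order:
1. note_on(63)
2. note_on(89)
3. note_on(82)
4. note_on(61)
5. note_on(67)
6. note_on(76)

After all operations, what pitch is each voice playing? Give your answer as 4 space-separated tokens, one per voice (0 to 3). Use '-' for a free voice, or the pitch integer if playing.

Answer: 67 76 82 61

Derivation:
Op 1: note_on(63): voice 0 is free -> assigned | voices=[63 - - -]
Op 2: note_on(89): voice 1 is free -> assigned | voices=[63 89 - -]
Op 3: note_on(82): voice 2 is free -> assigned | voices=[63 89 82 -]
Op 4: note_on(61): voice 3 is free -> assigned | voices=[63 89 82 61]
Op 5: note_on(67): all voices busy, STEAL voice 0 (pitch 63, oldest) -> assign | voices=[67 89 82 61]
Op 6: note_on(76): all voices busy, STEAL voice 1 (pitch 89, oldest) -> assign | voices=[67 76 82 61]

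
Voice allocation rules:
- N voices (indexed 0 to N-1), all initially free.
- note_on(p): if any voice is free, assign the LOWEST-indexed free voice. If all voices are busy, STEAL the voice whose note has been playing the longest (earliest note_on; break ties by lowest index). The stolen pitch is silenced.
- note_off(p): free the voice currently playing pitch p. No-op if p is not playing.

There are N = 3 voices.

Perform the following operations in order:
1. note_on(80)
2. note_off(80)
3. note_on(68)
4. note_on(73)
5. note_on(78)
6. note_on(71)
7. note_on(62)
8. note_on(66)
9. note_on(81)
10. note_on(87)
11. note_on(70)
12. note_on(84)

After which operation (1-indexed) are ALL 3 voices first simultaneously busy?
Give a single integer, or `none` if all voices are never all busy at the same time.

Answer: 5

Derivation:
Op 1: note_on(80): voice 0 is free -> assigned | voices=[80 - -]
Op 2: note_off(80): free voice 0 | voices=[- - -]
Op 3: note_on(68): voice 0 is free -> assigned | voices=[68 - -]
Op 4: note_on(73): voice 1 is free -> assigned | voices=[68 73 -]
Op 5: note_on(78): voice 2 is free -> assigned | voices=[68 73 78]
Op 6: note_on(71): all voices busy, STEAL voice 0 (pitch 68, oldest) -> assign | voices=[71 73 78]
Op 7: note_on(62): all voices busy, STEAL voice 1 (pitch 73, oldest) -> assign | voices=[71 62 78]
Op 8: note_on(66): all voices busy, STEAL voice 2 (pitch 78, oldest) -> assign | voices=[71 62 66]
Op 9: note_on(81): all voices busy, STEAL voice 0 (pitch 71, oldest) -> assign | voices=[81 62 66]
Op 10: note_on(87): all voices busy, STEAL voice 1 (pitch 62, oldest) -> assign | voices=[81 87 66]
Op 11: note_on(70): all voices busy, STEAL voice 2 (pitch 66, oldest) -> assign | voices=[81 87 70]
Op 12: note_on(84): all voices busy, STEAL voice 0 (pitch 81, oldest) -> assign | voices=[84 87 70]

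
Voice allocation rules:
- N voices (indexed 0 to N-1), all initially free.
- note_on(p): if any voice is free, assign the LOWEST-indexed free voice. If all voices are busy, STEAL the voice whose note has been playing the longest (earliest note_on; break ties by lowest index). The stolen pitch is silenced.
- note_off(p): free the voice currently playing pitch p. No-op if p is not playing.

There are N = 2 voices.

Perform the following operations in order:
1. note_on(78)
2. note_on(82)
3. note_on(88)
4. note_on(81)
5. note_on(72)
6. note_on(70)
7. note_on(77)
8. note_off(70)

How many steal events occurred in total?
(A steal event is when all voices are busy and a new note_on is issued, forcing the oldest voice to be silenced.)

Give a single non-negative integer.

Answer: 5

Derivation:
Op 1: note_on(78): voice 0 is free -> assigned | voices=[78 -]
Op 2: note_on(82): voice 1 is free -> assigned | voices=[78 82]
Op 3: note_on(88): all voices busy, STEAL voice 0 (pitch 78, oldest) -> assign | voices=[88 82]
Op 4: note_on(81): all voices busy, STEAL voice 1 (pitch 82, oldest) -> assign | voices=[88 81]
Op 5: note_on(72): all voices busy, STEAL voice 0 (pitch 88, oldest) -> assign | voices=[72 81]
Op 6: note_on(70): all voices busy, STEAL voice 1 (pitch 81, oldest) -> assign | voices=[72 70]
Op 7: note_on(77): all voices busy, STEAL voice 0 (pitch 72, oldest) -> assign | voices=[77 70]
Op 8: note_off(70): free voice 1 | voices=[77 -]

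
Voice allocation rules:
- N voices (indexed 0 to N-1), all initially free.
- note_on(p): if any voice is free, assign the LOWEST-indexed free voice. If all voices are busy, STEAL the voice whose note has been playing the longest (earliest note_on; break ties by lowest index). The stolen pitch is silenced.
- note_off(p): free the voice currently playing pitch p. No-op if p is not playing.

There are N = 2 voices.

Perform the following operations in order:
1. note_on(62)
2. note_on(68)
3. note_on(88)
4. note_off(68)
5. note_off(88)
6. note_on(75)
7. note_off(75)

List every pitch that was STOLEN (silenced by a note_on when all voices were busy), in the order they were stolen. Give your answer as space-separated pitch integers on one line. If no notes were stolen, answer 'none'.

Op 1: note_on(62): voice 0 is free -> assigned | voices=[62 -]
Op 2: note_on(68): voice 1 is free -> assigned | voices=[62 68]
Op 3: note_on(88): all voices busy, STEAL voice 0 (pitch 62, oldest) -> assign | voices=[88 68]
Op 4: note_off(68): free voice 1 | voices=[88 -]
Op 5: note_off(88): free voice 0 | voices=[- -]
Op 6: note_on(75): voice 0 is free -> assigned | voices=[75 -]
Op 7: note_off(75): free voice 0 | voices=[- -]

Answer: 62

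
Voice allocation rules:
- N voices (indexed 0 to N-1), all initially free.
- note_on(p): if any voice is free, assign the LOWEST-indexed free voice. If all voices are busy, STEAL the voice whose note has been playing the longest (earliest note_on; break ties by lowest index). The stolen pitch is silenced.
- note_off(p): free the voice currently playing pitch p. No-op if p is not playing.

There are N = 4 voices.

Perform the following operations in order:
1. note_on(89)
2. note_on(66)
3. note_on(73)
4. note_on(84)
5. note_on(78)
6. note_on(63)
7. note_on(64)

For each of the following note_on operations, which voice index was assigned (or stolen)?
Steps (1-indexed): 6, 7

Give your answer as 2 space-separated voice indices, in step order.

Answer: 1 2

Derivation:
Op 1: note_on(89): voice 0 is free -> assigned | voices=[89 - - -]
Op 2: note_on(66): voice 1 is free -> assigned | voices=[89 66 - -]
Op 3: note_on(73): voice 2 is free -> assigned | voices=[89 66 73 -]
Op 4: note_on(84): voice 3 is free -> assigned | voices=[89 66 73 84]
Op 5: note_on(78): all voices busy, STEAL voice 0 (pitch 89, oldest) -> assign | voices=[78 66 73 84]
Op 6: note_on(63): all voices busy, STEAL voice 1 (pitch 66, oldest) -> assign | voices=[78 63 73 84]
Op 7: note_on(64): all voices busy, STEAL voice 2 (pitch 73, oldest) -> assign | voices=[78 63 64 84]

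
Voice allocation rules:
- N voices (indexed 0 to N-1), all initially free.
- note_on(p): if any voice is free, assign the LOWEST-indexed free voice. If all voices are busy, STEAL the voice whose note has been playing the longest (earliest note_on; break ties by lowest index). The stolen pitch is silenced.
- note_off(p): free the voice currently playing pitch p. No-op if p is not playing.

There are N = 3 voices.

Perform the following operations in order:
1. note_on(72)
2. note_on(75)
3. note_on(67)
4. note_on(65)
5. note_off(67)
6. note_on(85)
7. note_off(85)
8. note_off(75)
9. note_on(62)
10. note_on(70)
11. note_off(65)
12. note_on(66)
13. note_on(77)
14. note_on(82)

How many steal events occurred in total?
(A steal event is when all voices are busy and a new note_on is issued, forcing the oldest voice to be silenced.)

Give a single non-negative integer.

Op 1: note_on(72): voice 0 is free -> assigned | voices=[72 - -]
Op 2: note_on(75): voice 1 is free -> assigned | voices=[72 75 -]
Op 3: note_on(67): voice 2 is free -> assigned | voices=[72 75 67]
Op 4: note_on(65): all voices busy, STEAL voice 0 (pitch 72, oldest) -> assign | voices=[65 75 67]
Op 5: note_off(67): free voice 2 | voices=[65 75 -]
Op 6: note_on(85): voice 2 is free -> assigned | voices=[65 75 85]
Op 7: note_off(85): free voice 2 | voices=[65 75 -]
Op 8: note_off(75): free voice 1 | voices=[65 - -]
Op 9: note_on(62): voice 1 is free -> assigned | voices=[65 62 -]
Op 10: note_on(70): voice 2 is free -> assigned | voices=[65 62 70]
Op 11: note_off(65): free voice 0 | voices=[- 62 70]
Op 12: note_on(66): voice 0 is free -> assigned | voices=[66 62 70]
Op 13: note_on(77): all voices busy, STEAL voice 1 (pitch 62, oldest) -> assign | voices=[66 77 70]
Op 14: note_on(82): all voices busy, STEAL voice 2 (pitch 70, oldest) -> assign | voices=[66 77 82]

Answer: 3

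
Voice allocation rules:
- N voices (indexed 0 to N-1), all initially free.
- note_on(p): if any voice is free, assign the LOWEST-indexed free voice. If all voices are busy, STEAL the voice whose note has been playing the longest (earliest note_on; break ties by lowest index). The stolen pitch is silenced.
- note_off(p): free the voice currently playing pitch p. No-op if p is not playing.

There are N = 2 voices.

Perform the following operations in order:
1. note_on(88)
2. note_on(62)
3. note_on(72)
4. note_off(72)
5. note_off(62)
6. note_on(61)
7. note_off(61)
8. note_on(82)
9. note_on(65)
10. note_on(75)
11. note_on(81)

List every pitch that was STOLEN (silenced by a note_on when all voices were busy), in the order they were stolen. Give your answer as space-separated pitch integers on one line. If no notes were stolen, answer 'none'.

Answer: 88 82 65

Derivation:
Op 1: note_on(88): voice 0 is free -> assigned | voices=[88 -]
Op 2: note_on(62): voice 1 is free -> assigned | voices=[88 62]
Op 3: note_on(72): all voices busy, STEAL voice 0 (pitch 88, oldest) -> assign | voices=[72 62]
Op 4: note_off(72): free voice 0 | voices=[- 62]
Op 5: note_off(62): free voice 1 | voices=[- -]
Op 6: note_on(61): voice 0 is free -> assigned | voices=[61 -]
Op 7: note_off(61): free voice 0 | voices=[- -]
Op 8: note_on(82): voice 0 is free -> assigned | voices=[82 -]
Op 9: note_on(65): voice 1 is free -> assigned | voices=[82 65]
Op 10: note_on(75): all voices busy, STEAL voice 0 (pitch 82, oldest) -> assign | voices=[75 65]
Op 11: note_on(81): all voices busy, STEAL voice 1 (pitch 65, oldest) -> assign | voices=[75 81]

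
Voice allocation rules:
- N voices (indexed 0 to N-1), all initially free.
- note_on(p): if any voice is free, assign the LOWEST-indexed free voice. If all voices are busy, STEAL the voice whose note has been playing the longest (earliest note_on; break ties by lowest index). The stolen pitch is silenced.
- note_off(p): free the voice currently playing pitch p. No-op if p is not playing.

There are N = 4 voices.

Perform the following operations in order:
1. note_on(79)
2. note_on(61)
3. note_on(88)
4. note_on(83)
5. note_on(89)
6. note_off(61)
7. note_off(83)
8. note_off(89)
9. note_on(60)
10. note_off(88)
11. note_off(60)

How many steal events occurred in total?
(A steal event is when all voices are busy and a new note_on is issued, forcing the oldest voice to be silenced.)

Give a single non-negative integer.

Answer: 1

Derivation:
Op 1: note_on(79): voice 0 is free -> assigned | voices=[79 - - -]
Op 2: note_on(61): voice 1 is free -> assigned | voices=[79 61 - -]
Op 3: note_on(88): voice 2 is free -> assigned | voices=[79 61 88 -]
Op 4: note_on(83): voice 3 is free -> assigned | voices=[79 61 88 83]
Op 5: note_on(89): all voices busy, STEAL voice 0 (pitch 79, oldest) -> assign | voices=[89 61 88 83]
Op 6: note_off(61): free voice 1 | voices=[89 - 88 83]
Op 7: note_off(83): free voice 3 | voices=[89 - 88 -]
Op 8: note_off(89): free voice 0 | voices=[- - 88 -]
Op 9: note_on(60): voice 0 is free -> assigned | voices=[60 - 88 -]
Op 10: note_off(88): free voice 2 | voices=[60 - - -]
Op 11: note_off(60): free voice 0 | voices=[- - - -]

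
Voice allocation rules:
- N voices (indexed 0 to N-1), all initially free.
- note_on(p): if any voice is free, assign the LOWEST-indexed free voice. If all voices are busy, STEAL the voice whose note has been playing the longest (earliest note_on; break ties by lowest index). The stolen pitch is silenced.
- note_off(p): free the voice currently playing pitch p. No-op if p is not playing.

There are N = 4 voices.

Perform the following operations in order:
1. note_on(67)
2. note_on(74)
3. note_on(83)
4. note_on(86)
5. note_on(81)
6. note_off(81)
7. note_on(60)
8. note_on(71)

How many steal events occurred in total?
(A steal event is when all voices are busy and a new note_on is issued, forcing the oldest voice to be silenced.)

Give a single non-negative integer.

Answer: 2

Derivation:
Op 1: note_on(67): voice 0 is free -> assigned | voices=[67 - - -]
Op 2: note_on(74): voice 1 is free -> assigned | voices=[67 74 - -]
Op 3: note_on(83): voice 2 is free -> assigned | voices=[67 74 83 -]
Op 4: note_on(86): voice 3 is free -> assigned | voices=[67 74 83 86]
Op 5: note_on(81): all voices busy, STEAL voice 0 (pitch 67, oldest) -> assign | voices=[81 74 83 86]
Op 6: note_off(81): free voice 0 | voices=[- 74 83 86]
Op 7: note_on(60): voice 0 is free -> assigned | voices=[60 74 83 86]
Op 8: note_on(71): all voices busy, STEAL voice 1 (pitch 74, oldest) -> assign | voices=[60 71 83 86]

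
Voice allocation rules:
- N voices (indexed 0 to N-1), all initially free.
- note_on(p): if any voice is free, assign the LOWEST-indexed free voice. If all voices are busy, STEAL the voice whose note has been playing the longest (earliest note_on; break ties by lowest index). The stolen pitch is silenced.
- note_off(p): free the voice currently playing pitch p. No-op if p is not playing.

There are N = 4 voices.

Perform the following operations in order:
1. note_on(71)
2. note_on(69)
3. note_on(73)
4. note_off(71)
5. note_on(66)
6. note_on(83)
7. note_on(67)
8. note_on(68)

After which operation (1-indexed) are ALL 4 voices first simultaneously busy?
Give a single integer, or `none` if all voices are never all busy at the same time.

Op 1: note_on(71): voice 0 is free -> assigned | voices=[71 - - -]
Op 2: note_on(69): voice 1 is free -> assigned | voices=[71 69 - -]
Op 3: note_on(73): voice 2 is free -> assigned | voices=[71 69 73 -]
Op 4: note_off(71): free voice 0 | voices=[- 69 73 -]
Op 5: note_on(66): voice 0 is free -> assigned | voices=[66 69 73 -]
Op 6: note_on(83): voice 3 is free -> assigned | voices=[66 69 73 83]
Op 7: note_on(67): all voices busy, STEAL voice 1 (pitch 69, oldest) -> assign | voices=[66 67 73 83]
Op 8: note_on(68): all voices busy, STEAL voice 2 (pitch 73, oldest) -> assign | voices=[66 67 68 83]

Answer: 6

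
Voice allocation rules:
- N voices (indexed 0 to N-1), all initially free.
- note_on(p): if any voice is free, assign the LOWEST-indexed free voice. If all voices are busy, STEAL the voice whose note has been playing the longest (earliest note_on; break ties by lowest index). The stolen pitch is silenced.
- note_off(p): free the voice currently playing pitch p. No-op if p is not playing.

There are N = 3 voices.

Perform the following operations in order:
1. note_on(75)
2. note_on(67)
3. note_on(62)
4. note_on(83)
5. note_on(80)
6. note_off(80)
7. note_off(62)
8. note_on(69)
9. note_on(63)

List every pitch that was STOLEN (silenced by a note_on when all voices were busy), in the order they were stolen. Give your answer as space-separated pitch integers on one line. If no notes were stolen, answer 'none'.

Op 1: note_on(75): voice 0 is free -> assigned | voices=[75 - -]
Op 2: note_on(67): voice 1 is free -> assigned | voices=[75 67 -]
Op 3: note_on(62): voice 2 is free -> assigned | voices=[75 67 62]
Op 4: note_on(83): all voices busy, STEAL voice 0 (pitch 75, oldest) -> assign | voices=[83 67 62]
Op 5: note_on(80): all voices busy, STEAL voice 1 (pitch 67, oldest) -> assign | voices=[83 80 62]
Op 6: note_off(80): free voice 1 | voices=[83 - 62]
Op 7: note_off(62): free voice 2 | voices=[83 - -]
Op 8: note_on(69): voice 1 is free -> assigned | voices=[83 69 -]
Op 9: note_on(63): voice 2 is free -> assigned | voices=[83 69 63]

Answer: 75 67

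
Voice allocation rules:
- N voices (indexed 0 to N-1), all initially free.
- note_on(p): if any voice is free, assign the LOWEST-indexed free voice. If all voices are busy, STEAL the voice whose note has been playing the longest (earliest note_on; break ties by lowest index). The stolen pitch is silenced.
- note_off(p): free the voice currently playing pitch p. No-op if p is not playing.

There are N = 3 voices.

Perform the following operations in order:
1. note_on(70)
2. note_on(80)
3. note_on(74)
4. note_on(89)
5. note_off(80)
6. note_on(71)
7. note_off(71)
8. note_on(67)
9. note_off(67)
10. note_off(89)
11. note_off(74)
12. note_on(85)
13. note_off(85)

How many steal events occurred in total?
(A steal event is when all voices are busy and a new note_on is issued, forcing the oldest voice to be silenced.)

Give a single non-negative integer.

Op 1: note_on(70): voice 0 is free -> assigned | voices=[70 - -]
Op 2: note_on(80): voice 1 is free -> assigned | voices=[70 80 -]
Op 3: note_on(74): voice 2 is free -> assigned | voices=[70 80 74]
Op 4: note_on(89): all voices busy, STEAL voice 0 (pitch 70, oldest) -> assign | voices=[89 80 74]
Op 5: note_off(80): free voice 1 | voices=[89 - 74]
Op 6: note_on(71): voice 1 is free -> assigned | voices=[89 71 74]
Op 7: note_off(71): free voice 1 | voices=[89 - 74]
Op 8: note_on(67): voice 1 is free -> assigned | voices=[89 67 74]
Op 9: note_off(67): free voice 1 | voices=[89 - 74]
Op 10: note_off(89): free voice 0 | voices=[- - 74]
Op 11: note_off(74): free voice 2 | voices=[- - -]
Op 12: note_on(85): voice 0 is free -> assigned | voices=[85 - -]
Op 13: note_off(85): free voice 0 | voices=[- - -]

Answer: 1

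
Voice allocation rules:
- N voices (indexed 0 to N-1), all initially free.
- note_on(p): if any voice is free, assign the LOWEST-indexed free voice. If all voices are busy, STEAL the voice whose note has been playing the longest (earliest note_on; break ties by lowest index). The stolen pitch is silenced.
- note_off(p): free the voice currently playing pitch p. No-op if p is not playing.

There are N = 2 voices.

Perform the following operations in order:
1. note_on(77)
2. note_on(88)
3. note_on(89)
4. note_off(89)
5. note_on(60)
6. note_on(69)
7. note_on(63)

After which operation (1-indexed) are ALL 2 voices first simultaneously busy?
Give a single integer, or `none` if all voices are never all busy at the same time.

Answer: 2

Derivation:
Op 1: note_on(77): voice 0 is free -> assigned | voices=[77 -]
Op 2: note_on(88): voice 1 is free -> assigned | voices=[77 88]
Op 3: note_on(89): all voices busy, STEAL voice 0 (pitch 77, oldest) -> assign | voices=[89 88]
Op 4: note_off(89): free voice 0 | voices=[- 88]
Op 5: note_on(60): voice 0 is free -> assigned | voices=[60 88]
Op 6: note_on(69): all voices busy, STEAL voice 1 (pitch 88, oldest) -> assign | voices=[60 69]
Op 7: note_on(63): all voices busy, STEAL voice 0 (pitch 60, oldest) -> assign | voices=[63 69]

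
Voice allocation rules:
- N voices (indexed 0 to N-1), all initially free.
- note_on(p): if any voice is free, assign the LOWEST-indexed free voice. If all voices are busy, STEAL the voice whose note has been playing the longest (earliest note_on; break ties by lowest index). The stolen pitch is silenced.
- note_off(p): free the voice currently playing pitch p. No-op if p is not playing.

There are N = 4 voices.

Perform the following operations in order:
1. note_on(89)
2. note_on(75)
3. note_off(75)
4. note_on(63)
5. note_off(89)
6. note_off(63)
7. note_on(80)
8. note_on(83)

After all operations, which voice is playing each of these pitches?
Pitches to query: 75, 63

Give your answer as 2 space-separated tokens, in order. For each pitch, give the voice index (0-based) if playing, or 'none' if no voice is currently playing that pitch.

Op 1: note_on(89): voice 0 is free -> assigned | voices=[89 - - -]
Op 2: note_on(75): voice 1 is free -> assigned | voices=[89 75 - -]
Op 3: note_off(75): free voice 1 | voices=[89 - - -]
Op 4: note_on(63): voice 1 is free -> assigned | voices=[89 63 - -]
Op 5: note_off(89): free voice 0 | voices=[- 63 - -]
Op 6: note_off(63): free voice 1 | voices=[- - - -]
Op 7: note_on(80): voice 0 is free -> assigned | voices=[80 - - -]
Op 8: note_on(83): voice 1 is free -> assigned | voices=[80 83 - -]

Answer: none none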